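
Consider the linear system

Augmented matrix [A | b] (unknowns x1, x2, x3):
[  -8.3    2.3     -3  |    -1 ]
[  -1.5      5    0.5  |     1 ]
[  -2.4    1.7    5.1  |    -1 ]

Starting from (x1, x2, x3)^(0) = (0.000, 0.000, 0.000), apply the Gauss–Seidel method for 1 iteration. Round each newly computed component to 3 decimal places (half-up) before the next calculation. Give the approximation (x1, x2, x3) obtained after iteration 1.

Iteration 1:
  x1 = (-1 - (2.3)·0.000 - (-3)·0.000) / (-8.3) = 0.120
  x2 = (1 - (-1.5)·0.120 - (0.5)·0.000) / (5) = 0.236
  x3 = (-1 - (-2.4)·0.120 - (1.7)·0.236) / (5.1) = -0.218

(0.120, 0.236, -0.218)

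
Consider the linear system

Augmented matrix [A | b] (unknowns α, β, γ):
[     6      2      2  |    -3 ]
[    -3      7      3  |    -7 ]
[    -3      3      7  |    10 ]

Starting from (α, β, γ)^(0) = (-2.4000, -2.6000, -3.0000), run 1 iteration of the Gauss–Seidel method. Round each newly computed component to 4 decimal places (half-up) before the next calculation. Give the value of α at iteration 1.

Iteration 1:
  α = (-3 - (2)·-2.6000 - (2)·-3.0000) / (6) = 1.3667
  β = (-7 - (-3)·1.3667 - (3)·-3.0000) / (7) = 0.8714
  γ = (10 - (-3)·1.3667 - (3)·0.8714) / (7) = 1.6408

1.3667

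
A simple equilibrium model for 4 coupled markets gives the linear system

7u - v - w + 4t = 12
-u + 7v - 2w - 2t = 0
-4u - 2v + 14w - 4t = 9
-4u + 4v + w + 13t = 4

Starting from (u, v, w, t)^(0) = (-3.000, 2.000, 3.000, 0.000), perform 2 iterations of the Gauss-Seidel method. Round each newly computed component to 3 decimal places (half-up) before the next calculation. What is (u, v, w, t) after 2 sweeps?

Iteration 1:
  u = (12 - (-1)·2.000 - (-1)·3.000 - (4)·0.000) / (7) = 2.429
  v = (0 - (-1)·2.429 - (-2)·3.000 - (-2)·0.000) / (7) = 1.204
  w = (9 - (-4)·2.429 - (-2)·1.204 - (-4)·0.000) / (14) = 1.509
  t = (4 - (-4)·2.429 - (4)·1.204 - (1)·1.509) / (13) = 0.569
Iteration 2:
  u = (12 - (-1)·1.204 - (-1)·1.509 - (4)·0.569) / (7) = 1.777
  v = (0 - (-1)·1.777 - (-2)·1.509 - (-2)·0.569) / (7) = 0.848
  w = (9 - (-4)·1.777 - (-2)·0.848 - (-4)·0.569) / (14) = 1.434
  t = (4 - (-4)·1.777 - (4)·0.848 - (1)·1.434) / (13) = 0.483

(1.777, 0.848, 1.434, 0.483)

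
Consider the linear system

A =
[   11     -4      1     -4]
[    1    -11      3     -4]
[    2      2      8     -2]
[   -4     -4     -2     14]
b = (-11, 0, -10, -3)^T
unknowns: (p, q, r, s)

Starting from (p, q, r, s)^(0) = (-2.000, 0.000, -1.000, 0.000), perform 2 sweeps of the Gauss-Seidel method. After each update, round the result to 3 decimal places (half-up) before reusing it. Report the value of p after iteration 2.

-1.302

Iteration 1:
  p = (-11 - (-4)·0.000 - (1)·-1.000 - (-4)·0.000) / (11) = -0.909
  q = (0 - (1)·-0.909 - (3)·-1.000 - (-4)·0.000) / (-11) = -0.355
  r = (-10 - (2)·-0.909 - (2)·-0.355 - (-2)·0.000) / (8) = -0.934
  s = (-3 - (-4)·-0.909 - (-4)·-0.355 - (-2)·-0.934) / (14) = -0.709
Iteration 2:
  p = (-11 - (-4)·-0.355 - (1)·-0.934 - (-4)·-0.709) / (11) = -1.302
  q = (0 - (1)·-1.302 - (3)·-0.934 - (-4)·-0.709) / (-11) = -0.115
  r = (-10 - (2)·-1.302 - (2)·-0.115 - (-2)·-0.709) / (8) = -1.073
  s = (-3 - (-4)·-1.302 - (-4)·-0.115 - (-2)·-1.073) / (14) = -0.772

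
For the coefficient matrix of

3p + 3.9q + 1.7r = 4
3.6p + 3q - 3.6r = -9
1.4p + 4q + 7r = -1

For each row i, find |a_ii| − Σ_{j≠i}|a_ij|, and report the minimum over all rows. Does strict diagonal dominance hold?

-4.2

row 1: |3| − (3.9+1.7) = -2.6
row 2: |3| − (3.6+3.6) = -4.2
row 3: |7| − (1.4+4) = 1.6
minimum over rows = -4.2 → not strictly diagonally dominant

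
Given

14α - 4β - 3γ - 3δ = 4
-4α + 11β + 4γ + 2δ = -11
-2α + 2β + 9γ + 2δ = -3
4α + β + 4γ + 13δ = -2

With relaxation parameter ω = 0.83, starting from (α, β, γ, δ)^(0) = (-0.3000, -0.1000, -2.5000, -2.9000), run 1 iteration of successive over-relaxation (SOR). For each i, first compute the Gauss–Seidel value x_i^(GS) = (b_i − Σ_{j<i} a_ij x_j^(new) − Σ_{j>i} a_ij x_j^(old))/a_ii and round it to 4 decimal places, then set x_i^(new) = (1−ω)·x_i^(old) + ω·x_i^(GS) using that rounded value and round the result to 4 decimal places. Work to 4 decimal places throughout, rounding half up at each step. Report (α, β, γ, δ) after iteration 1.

(-0.7980, 0.1043, -0.3332, -0.3385)

Iteration 1:
  α: GS value = (4 - (-4)·-0.1000 - (-3)·-2.5000 - (-3)·-2.9000) / (14) = -0.9000;  α ← (1−ω)·-0.3000 + ω·-0.9000 = -0.7980
  β: GS value = (-11 - (-4)·-0.7980 - (4)·-2.5000 - (2)·-2.9000) / (11) = 0.1462;  β ← (1−ω)·-0.1000 + ω·0.1462 = 0.1043
  γ: GS value = (-3 - (-2)·-0.7980 - (2)·0.1043 - (2)·-2.9000) / (9) = 0.1106;  γ ← (1−ω)·-2.5000 + ω·0.1106 = -0.3332
  δ: GS value = (-2 - (4)·-0.7980 - (1)·0.1043 - (4)·-0.3332) / (13) = 0.1862;  δ ← (1−ω)·-2.9000 + ω·0.1862 = -0.3385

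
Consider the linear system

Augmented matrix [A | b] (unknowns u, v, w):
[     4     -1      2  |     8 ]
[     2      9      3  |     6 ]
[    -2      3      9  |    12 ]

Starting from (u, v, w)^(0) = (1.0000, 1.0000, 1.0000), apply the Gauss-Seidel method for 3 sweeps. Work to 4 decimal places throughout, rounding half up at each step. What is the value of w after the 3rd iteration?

Iteration 1:
  u = (8 - (-1)·1.0000 - (2)·1.0000) / (4) = 1.7500
  v = (6 - (2)·1.7500 - (3)·1.0000) / (9) = -0.0556
  w = (12 - (-2)·1.7500 - (3)·-0.0556) / (9) = 1.7408
Iteration 2:
  u = (8 - (-1)·-0.0556 - (2)·1.7408) / (4) = 1.1157
  v = (6 - (2)·1.1157 - (3)·1.7408) / (9) = -0.1615
  w = (12 - (-2)·1.1157 - (3)·-0.1615) / (9) = 1.6351
Iteration 3:
  u = (8 - (-1)·-0.1615 - (2)·1.6351) / (4) = 1.1421
  v = (6 - (2)·1.1421 - (3)·1.6351) / (9) = -0.1322
  w = (12 - (-2)·1.1421 - (3)·-0.1322) / (9) = 1.6312

1.6312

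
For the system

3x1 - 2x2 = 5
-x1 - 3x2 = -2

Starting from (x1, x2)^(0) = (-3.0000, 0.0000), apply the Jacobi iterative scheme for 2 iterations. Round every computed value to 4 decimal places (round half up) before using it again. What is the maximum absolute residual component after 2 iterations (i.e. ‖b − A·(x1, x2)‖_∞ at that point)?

Iteration 1:
  x1 = (5 - (-2)·0.0000) / (3) = 1.6667
  x2 = (-2 - (-1)·-3.0000) / (-3) = 1.6667
Iteration 2:
  x1 = (5 - (-2)·1.6667) / (3) = 2.7778
  x2 = (-2 - (-1)·1.6667) / (-3) = 0.1111
Residual b − A·x = (-3.1112, 1.1111); ∞-norm = 3.1112

3.1112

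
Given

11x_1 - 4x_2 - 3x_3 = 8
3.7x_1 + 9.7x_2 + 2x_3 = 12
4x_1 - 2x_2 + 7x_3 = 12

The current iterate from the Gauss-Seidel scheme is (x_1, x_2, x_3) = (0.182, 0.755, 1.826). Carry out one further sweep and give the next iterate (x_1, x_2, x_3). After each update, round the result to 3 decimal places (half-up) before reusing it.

One sweep:
  x_1 = (8 - (-4)·0.755 - (-3)·1.826) / (11) = 1.500
  x_2 = (12 - (3.7)·1.500 - (2)·1.826) / (9.7) = 0.288
  x_3 = (12 - (4)·1.500 - (-2)·0.288) / (7) = 0.939

(1.500, 0.288, 0.939)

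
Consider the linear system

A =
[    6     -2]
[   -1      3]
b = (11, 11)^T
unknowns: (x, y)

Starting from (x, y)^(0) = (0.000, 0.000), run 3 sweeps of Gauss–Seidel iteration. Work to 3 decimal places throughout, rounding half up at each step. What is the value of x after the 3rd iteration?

Iteration 1:
  x = (11 - (-2)·0.000) / (6) = 1.833
  y = (11 - (-1)·1.833) / (3) = 4.278
Iteration 2:
  x = (11 - (-2)·4.278) / (6) = 3.259
  y = (11 - (-1)·3.259) / (3) = 4.753
Iteration 3:
  x = (11 - (-2)·4.753) / (6) = 3.418
  y = (11 - (-1)·3.418) / (3) = 4.806

3.418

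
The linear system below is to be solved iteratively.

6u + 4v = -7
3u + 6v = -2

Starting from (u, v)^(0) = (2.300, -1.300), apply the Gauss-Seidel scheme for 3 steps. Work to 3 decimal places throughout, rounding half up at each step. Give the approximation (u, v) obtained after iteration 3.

Iteration 1:
  u = (-7 - (4)·-1.300) / (6) = -0.300
  v = (-2 - (3)·-0.300) / (6) = -0.183
Iteration 2:
  u = (-7 - (4)·-0.183) / (6) = -1.045
  v = (-2 - (3)·-1.045) / (6) = 0.189
Iteration 3:
  u = (-7 - (4)·0.189) / (6) = -1.293
  v = (-2 - (3)·-1.293) / (6) = 0.313

(-1.293, 0.313)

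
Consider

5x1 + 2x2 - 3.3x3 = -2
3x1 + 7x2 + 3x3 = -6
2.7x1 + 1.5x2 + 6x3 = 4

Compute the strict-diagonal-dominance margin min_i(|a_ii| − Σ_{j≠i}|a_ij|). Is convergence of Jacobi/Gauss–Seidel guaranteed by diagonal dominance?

-0.3

row 1: |5| − (2+3.3) = -0.3
row 2: |7| − (3+3) = 1
row 3: |6| − (2.7+1.5) = 1.8
minimum over rows = -0.3 → not strictly diagonally dominant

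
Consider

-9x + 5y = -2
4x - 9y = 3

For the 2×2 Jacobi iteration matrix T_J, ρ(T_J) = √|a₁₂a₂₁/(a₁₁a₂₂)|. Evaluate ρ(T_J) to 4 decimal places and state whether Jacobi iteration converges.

a₁₂a₂₁/(a₁₁a₂₂) = (5)·(4) / ((-9)·(-9)) = 0.246914
ρ = √|0.246914| = √0.246914 = 0.4969
ρ < 1, so Jacobi converges

0.4969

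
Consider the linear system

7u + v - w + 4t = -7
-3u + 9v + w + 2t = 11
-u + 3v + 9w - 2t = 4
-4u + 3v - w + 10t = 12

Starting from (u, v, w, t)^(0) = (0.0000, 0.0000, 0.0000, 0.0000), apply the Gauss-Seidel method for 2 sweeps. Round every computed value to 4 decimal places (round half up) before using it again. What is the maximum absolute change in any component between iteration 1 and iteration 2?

Iteration 1:
  u = (-7 - (1)·0.0000 - (-1)·0.0000 - (4)·0.0000) / (7) = -1.0000
  v = (11 - (-3)·-1.0000 - (1)·0.0000 - (2)·0.0000) / (9) = 0.8889
  w = (4 - (-1)·-1.0000 - (3)·0.8889 - (-2)·0.0000) / (9) = 0.0370
  t = (12 - (-4)·-1.0000 - (3)·0.8889 - (-1)·0.0370) / (10) = 0.5370
Iteration 2:
  u = (-7 - (1)·0.8889 - (-1)·0.0370 - (4)·0.5370) / (7) = -1.4286
  v = (11 - (-3)·-1.4286 - (1)·0.0370 - (2)·0.5370) / (9) = 0.6226
  w = (4 - (-1)·-1.4286 - (3)·0.6226 - (-2)·0.5370) / (9) = 0.1975
  t = (12 - (-4)·-1.4286 - (3)·0.6226 - (-1)·0.1975) / (10) = 0.4615
Change: (-0.4286, -0.2663, 0.1605, -0.0755) → max |·| = 0.4286

0.4286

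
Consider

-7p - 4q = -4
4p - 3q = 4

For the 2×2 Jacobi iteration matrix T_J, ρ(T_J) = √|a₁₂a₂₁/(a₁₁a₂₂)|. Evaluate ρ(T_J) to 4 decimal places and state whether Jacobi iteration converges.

a₁₂a₂₁/(a₁₁a₂₂) = (-4)·(4) / ((-7)·(-3)) = -0.761905
ρ = √|-0.761905| = √0.761905 = 0.8729
ρ < 1, so Jacobi converges

0.8729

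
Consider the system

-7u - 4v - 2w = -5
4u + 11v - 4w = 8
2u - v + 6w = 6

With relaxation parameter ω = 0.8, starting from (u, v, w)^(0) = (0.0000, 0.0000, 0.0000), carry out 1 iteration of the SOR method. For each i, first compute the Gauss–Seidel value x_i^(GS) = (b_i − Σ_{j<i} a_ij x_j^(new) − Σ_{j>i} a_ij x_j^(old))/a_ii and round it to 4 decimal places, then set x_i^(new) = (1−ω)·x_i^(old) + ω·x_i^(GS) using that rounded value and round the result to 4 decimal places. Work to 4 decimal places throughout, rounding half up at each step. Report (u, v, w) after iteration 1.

Iteration 1:
  u: GS value = (-5 - (-4)·0.0000 - (-2)·0.0000) / (-7) = 0.7143;  u ← (1−ω)·0.0000 + ω·0.7143 = 0.5714
  v: GS value = (8 - (4)·0.5714 - (-4)·0.0000) / (11) = 0.5195;  v ← (1−ω)·0.0000 + ω·0.5195 = 0.4156
  w: GS value = (6 - (2)·0.5714 - (-1)·0.4156) / (6) = 0.8788;  w ← (1−ω)·0.0000 + ω·0.8788 = 0.7030

(0.5714, 0.4156, 0.7030)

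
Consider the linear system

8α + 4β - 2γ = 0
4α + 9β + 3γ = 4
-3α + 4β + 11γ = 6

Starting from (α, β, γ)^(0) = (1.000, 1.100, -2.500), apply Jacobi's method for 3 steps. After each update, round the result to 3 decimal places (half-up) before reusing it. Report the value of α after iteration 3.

Iteration 1:
  α = (0 - (4)·1.100 - (-2)·-2.500) / (8) = -1.175
  β = (4 - (4)·1.000 - (3)·-2.500) / (9) = 0.833
  γ = (6 - (-3)·1.000 - (4)·1.100) / (11) = 0.418
Iteration 2:
  α = (0 - (4)·0.833 - (-2)·0.418) / (8) = -0.312
  β = (4 - (4)·-1.175 - (3)·0.418) / (9) = 0.827
  γ = (6 - (-3)·-1.175 - (4)·0.833) / (11) = -0.078
Iteration 3:
  α = (0 - (4)·0.827 - (-2)·-0.078) / (8) = -0.433
  β = (4 - (4)·-0.312 - (3)·-0.078) / (9) = 0.609
  γ = (6 - (-3)·-0.312 - (4)·0.827) / (11) = 0.160

-0.433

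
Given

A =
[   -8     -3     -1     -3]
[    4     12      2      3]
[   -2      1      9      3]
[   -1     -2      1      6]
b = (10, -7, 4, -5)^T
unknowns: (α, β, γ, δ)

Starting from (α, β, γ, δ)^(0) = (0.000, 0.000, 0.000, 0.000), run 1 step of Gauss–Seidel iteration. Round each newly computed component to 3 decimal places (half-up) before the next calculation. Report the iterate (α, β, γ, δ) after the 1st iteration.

(-1.250, -0.167, 0.185, -1.128)

Iteration 1:
  α = (10 - (-3)·0.000 - (-1)·0.000 - (-3)·0.000) / (-8) = -1.250
  β = (-7 - (4)·-1.250 - (2)·0.000 - (3)·0.000) / (12) = -0.167
  γ = (4 - (-2)·-1.250 - (1)·-0.167 - (3)·0.000) / (9) = 0.185
  δ = (-5 - (-1)·-1.250 - (-2)·-0.167 - (1)·0.185) / (6) = -1.128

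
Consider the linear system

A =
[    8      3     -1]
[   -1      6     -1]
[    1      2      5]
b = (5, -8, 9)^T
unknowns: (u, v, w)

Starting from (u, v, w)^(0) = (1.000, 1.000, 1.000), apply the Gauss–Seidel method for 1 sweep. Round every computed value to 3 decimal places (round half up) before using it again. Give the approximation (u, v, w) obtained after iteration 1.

Iteration 1:
  u = (5 - (3)·1.000 - (-1)·1.000) / (8) = 0.375
  v = (-8 - (-1)·0.375 - (-1)·1.000) / (6) = -1.104
  w = (9 - (1)·0.375 - (2)·-1.104) / (5) = 2.167

(0.375, -1.104, 2.167)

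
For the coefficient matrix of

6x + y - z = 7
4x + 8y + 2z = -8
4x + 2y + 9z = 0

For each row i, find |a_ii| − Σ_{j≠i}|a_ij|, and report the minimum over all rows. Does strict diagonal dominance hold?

2

row 1: |6| − (1+1) = 4
row 2: |8| − (4+2) = 2
row 3: |9| − (4+2) = 3
minimum over rows = 2 → strictly diagonally dominant (convergence guaranteed)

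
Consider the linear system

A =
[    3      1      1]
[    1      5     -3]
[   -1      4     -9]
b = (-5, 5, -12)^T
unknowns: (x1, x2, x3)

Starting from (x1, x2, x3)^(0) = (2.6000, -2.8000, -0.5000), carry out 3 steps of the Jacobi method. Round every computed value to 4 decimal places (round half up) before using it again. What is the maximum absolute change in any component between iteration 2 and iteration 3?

Iteration 1:
  x1 = (-5 - (1)·-2.8000 - (1)·-0.5000) / (3) = -0.5667
  x2 = (5 - (1)·2.6000 - (-3)·-0.5000) / (5) = 0.1800
  x3 = (-12 - (-1)·2.6000 - (4)·-2.8000) / (-9) = -0.2000
Iteration 2:
  x1 = (-5 - (1)·0.1800 - (1)·-0.2000) / (3) = -1.6600
  x2 = (5 - (1)·-0.5667 - (-3)·-0.2000) / (5) = 0.9933
  x3 = (-12 - (-1)·-0.5667 - (4)·0.1800) / (-9) = 1.4763
Iteration 3:
  x1 = (-5 - (1)·0.9933 - (1)·1.4763) / (3) = -2.4899
  x2 = (5 - (1)·-1.6600 - (-3)·1.4763) / (5) = 2.2178
  x3 = (-12 - (-1)·-1.6600 - (4)·0.9933) / (-9) = 1.9592
Change: (-0.8299, 1.2245, 0.4829) → max |·| = 1.2245

1.2245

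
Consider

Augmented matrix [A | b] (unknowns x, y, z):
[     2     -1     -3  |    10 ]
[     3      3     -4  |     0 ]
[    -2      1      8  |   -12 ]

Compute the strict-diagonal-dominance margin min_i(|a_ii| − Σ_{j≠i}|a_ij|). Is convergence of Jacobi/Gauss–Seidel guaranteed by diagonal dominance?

-4

row 1: |2| − (1+3) = -2
row 2: |3| − (3+4) = -4
row 3: |8| − (2+1) = 5
minimum over rows = -4 → not strictly diagonally dominant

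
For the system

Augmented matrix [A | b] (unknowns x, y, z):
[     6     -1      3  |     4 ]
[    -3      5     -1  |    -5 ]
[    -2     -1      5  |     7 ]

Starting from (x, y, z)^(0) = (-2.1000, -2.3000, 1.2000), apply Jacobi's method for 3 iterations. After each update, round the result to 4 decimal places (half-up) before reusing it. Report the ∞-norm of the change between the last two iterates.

0.5119

Iteration 1:
  x = (4 - (-1)·-2.3000 - (3)·1.2000) / (6) = -0.3167
  y = (-5 - (-3)·-2.1000 - (-1)·1.2000) / (5) = -2.0200
  z = (7 - (-2)·-2.1000 - (-1)·-2.3000) / (5) = 0.1000
Iteration 2:
  x = (4 - (-1)·-2.0200 - (3)·0.1000) / (6) = 0.2800
  y = (-5 - (-3)·-0.3167 - (-1)·0.1000) / (5) = -1.1700
  z = (7 - (-2)·-0.3167 - (-1)·-2.0200) / (5) = 0.8693
Iteration 3:
  x = (4 - (-1)·-1.1700 - (3)·0.8693) / (6) = 0.0370
  y = (-5 - (-3)·0.2800 - (-1)·0.8693) / (5) = -0.6581
  z = (7 - (-2)·0.2800 - (-1)·-1.1700) / (5) = 1.2780
Change: (-0.2430, 0.5119, 0.4087) → max |·| = 0.5119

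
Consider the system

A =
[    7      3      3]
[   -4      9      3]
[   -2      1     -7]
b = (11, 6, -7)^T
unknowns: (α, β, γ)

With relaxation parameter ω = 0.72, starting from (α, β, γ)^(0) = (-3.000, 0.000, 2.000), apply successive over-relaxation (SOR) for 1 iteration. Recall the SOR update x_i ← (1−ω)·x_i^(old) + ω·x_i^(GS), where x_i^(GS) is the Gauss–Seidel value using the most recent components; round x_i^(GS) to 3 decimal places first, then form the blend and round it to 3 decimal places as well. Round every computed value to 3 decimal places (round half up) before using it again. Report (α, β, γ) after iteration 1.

Iteration 1:
  α: GS value = (11 - (3)·0.000 - (3)·2.000) / (7) = 0.714;  α ← (1−ω)·-3.000 + ω·0.714 = -0.326
  β: GS value = (6 - (-4)·-0.326 - (3)·2.000) / (9) = -0.145;  β ← (1−ω)·0.000 + ω·-0.145 = -0.104
  γ: GS value = (-7 - (-2)·-0.326 - (1)·-0.104) / (-7) = 1.078;  γ ← (1−ω)·2.000 + ω·1.078 = 1.336

(-0.326, -0.104, 1.336)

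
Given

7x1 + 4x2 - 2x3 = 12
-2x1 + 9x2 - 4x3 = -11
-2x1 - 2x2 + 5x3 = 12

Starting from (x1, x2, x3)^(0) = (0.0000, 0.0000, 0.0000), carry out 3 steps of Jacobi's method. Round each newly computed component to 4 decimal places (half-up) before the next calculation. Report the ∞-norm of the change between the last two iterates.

Iteration 1:
  x1 = (12 - (4)·0.0000 - (-2)·0.0000) / (7) = 1.7143
  x2 = (-11 - (-2)·0.0000 - (-4)·0.0000) / (9) = -1.2222
  x3 = (12 - (-2)·0.0000 - (-2)·0.0000) / (5) = 2.4000
Iteration 2:
  x1 = (12 - (4)·-1.2222 - (-2)·2.4000) / (7) = 3.0984
  x2 = (-11 - (-2)·1.7143 - (-4)·2.4000) / (9) = 0.2254
  x3 = (12 - (-2)·1.7143 - (-2)·-1.2222) / (5) = 2.5968
Iteration 3:
  x1 = (12 - (4)·0.2254 - (-2)·2.5968) / (7) = 2.3274
  x2 = (-11 - (-2)·3.0984 - (-4)·2.5968) / (9) = 0.6204
  x3 = (12 - (-2)·3.0984 - (-2)·0.2254) / (5) = 3.7295
Change: (-0.7710, 0.3950, 1.1327) → max |·| = 1.1327

1.1327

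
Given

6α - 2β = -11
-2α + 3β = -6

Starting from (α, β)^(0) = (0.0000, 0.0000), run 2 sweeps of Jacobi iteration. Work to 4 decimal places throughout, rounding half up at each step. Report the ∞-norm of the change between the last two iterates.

Iteration 1:
  α = (-11 - (-2)·0.0000) / (6) = -1.8333
  β = (-6 - (-2)·0.0000) / (3) = -2.0000
Iteration 2:
  α = (-11 - (-2)·-2.0000) / (6) = -2.5000
  β = (-6 - (-2)·-1.8333) / (3) = -3.2222
Change: (-0.6667, -1.2222) → max |·| = 1.2222

1.2222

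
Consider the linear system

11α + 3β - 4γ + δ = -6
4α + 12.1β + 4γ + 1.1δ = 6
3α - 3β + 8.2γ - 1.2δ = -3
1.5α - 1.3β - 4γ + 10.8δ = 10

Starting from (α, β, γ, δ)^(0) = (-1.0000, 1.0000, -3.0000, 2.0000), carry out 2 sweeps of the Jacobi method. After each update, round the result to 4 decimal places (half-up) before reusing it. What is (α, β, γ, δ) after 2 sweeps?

(-0.7590, 0.9627, 1.0086, 1.6572)

Iteration 1:
  α = (-6 - (3)·1.0000 - (-4)·-3.0000 - (1)·2.0000) / (11) = -2.0909
  β = (6 - (4)·-1.0000 - (4)·-3.0000 - (1.1)·2.0000) / (12.1) = 1.6364
  γ = (-3 - (3)·-1.0000 - (-3)·1.0000 - (-1.2)·2.0000) / (8.2) = 0.6585
  δ = (10 - (1.5)·-1.0000 - (-1.3)·1.0000 - (-4)·-3.0000) / (10.8) = 0.0741
Iteration 2:
  α = (-6 - (3)·1.6364 - (-4)·0.6585 - (1)·0.0741) / (11) = -0.7590
  β = (6 - (4)·-2.0909 - (4)·0.6585 - (1.1)·0.0741) / (12.1) = 0.9627
  γ = (-3 - (3)·-2.0909 - (-3)·1.6364 - (-1.2)·0.0741) / (8.2) = 1.0086
  δ = (10 - (1.5)·-2.0909 - (-1.3)·1.6364 - (-4)·0.6585) / (10.8) = 1.6572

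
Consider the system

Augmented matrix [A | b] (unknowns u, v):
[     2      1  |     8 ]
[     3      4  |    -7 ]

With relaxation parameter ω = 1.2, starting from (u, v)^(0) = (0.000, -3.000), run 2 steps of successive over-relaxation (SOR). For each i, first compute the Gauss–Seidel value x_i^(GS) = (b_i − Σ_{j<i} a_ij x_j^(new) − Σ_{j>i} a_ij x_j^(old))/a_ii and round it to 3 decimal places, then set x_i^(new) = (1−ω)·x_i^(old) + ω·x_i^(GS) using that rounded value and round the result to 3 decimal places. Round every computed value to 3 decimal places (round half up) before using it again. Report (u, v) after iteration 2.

Iteration 1:
  u: GS value = (8 - (1)·-3.000) / (2) = 5.500;  u ← (1−ω)·0.000 + ω·5.500 = 6.600
  v: GS value = (-7 - (3)·6.600) / (4) = -6.700;  v ← (1−ω)·-3.000 + ω·-6.700 = -7.440
Iteration 2:
  u: GS value = (8 - (1)·-7.440) / (2) = 7.720;  u ← (1−ω)·6.600 + ω·7.720 = 7.944
  v: GS value = (-7 - (3)·7.944) / (4) = -7.708;  v ← (1−ω)·-7.440 + ω·-7.708 = -7.762

(7.944, -7.762)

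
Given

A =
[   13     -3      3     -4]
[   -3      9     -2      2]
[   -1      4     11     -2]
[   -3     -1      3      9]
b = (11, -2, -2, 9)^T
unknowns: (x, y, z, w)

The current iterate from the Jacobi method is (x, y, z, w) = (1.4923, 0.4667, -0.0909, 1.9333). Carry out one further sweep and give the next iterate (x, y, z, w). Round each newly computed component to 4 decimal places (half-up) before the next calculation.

(1.5697, -0.1746, 0.1356, 1.5796)

One sweep:
  x = (11 - (-3)·0.4667 - (3)·-0.0909 - (-4)·1.9333) / (13) = 1.5697
  y = (-2 - (-3)·1.4923 - (-2)·-0.0909 - (2)·1.9333) / (9) = -0.1746
  z = (-2 - (-1)·1.4923 - (4)·0.4667 - (-2)·1.9333) / (11) = 0.1356
  w = (9 - (-3)·1.4923 - (-1)·0.4667 - (3)·-0.0909) / (9) = 1.5796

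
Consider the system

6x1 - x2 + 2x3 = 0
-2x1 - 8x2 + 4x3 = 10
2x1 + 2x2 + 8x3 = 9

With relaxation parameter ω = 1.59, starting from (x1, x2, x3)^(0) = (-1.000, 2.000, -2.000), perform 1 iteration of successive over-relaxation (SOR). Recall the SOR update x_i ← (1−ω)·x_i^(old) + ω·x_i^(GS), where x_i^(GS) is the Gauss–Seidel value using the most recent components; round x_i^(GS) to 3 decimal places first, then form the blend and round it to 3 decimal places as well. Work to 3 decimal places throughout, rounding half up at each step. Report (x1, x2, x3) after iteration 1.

(2.180, -5.624, 4.338)

Iteration 1:
  x1: GS value = (0 - (-1)·2.000 - (2)·-2.000) / (6) = 1.000;  x1 ← (1−ω)·-1.000 + ω·1.000 = 2.180
  x2: GS value = (10 - (-2)·2.180 - (4)·-2.000) / (-8) = -2.795;  x2 ← (1−ω)·2.000 + ω·-2.795 = -5.624
  x3: GS value = (9 - (2)·2.180 - (2)·-5.624) / (8) = 1.986;  x3 ← (1−ω)·-2.000 + ω·1.986 = 4.338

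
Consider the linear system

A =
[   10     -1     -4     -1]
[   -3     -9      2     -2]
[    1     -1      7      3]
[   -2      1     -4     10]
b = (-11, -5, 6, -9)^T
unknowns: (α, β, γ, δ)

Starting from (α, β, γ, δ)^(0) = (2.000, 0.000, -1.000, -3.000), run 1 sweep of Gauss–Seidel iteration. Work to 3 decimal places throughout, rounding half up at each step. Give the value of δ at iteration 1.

-0.368

Iteration 1:
  α = (-11 - (-1)·0.000 - (-4)·-1.000 - (-1)·-3.000) / (10) = -1.800
  β = (-5 - (-3)·-1.800 - (2)·-1.000 - (-2)·-3.000) / (-9) = 1.600
  γ = (6 - (1)·-1.800 - (-1)·1.600 - (3)·-3.000) / (7) = 2.629
  δ = (-9 - (-2)·-1.800 - (1)·1.600 - (-4)·2.629) / (10) = -0.368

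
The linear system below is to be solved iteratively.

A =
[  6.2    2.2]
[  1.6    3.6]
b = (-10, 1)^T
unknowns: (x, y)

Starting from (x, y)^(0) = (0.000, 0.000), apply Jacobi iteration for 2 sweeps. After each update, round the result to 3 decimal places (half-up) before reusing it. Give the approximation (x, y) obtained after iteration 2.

(-1.712, 0.995)

Iteration 1:
  x = (-10 - (2.2)·0.000) / (6.2) = -1.613
  y = (1 - (1.6)·0.000) / (3.6) = 0.278
Iteration 2:
  x = (-10 - (2.2)·0.278) / (6.2) = -1.712
  y = (1 - (1.6)·-1.613) / (3.6) = 0.995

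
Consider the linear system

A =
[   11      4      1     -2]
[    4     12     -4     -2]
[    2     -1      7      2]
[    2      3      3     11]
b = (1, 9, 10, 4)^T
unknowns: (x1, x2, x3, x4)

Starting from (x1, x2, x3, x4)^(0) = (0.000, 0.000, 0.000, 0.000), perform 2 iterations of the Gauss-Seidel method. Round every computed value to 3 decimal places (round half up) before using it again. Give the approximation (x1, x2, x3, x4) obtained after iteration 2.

Iteration 1:
  x1 = (1 - (4)·0.000 - (1)·0.000 - (-2)·0.000) / (11) = 0.091
  x2 = (9 - (4)·0.091 - (-4)·0.000 - (-2)·0.000) / (12) = 0.720
  x3 = (10 - (2)·0.091 - (-1)·0.720 - (2)·0.000) / (7) = 1.505
  x4 = (4 - (2)·0.091 - (3)·0.720 - (3)·1.505) / (11) = -0.260
Iteration 2:
  x1 = (1 - (4)·0.720 - (1)·1.505 - (-2)·-0.260) / (11) = -0.355
  x2 = (9 - (4)·-0.355 - (-4)·1.505 - (-2)·-0.260) / (12) = 1.327
  x3 = (10 - (2)·-0.355 - (-1)·1.327 - (2)·-0.260) / (7) = 1.794
  x4 = (4 - (2)·-0.355 - (3)·1.327 - (3)·1.794) / (11) = -0.423

(-0.355, 1.327, 1.794, -0.423)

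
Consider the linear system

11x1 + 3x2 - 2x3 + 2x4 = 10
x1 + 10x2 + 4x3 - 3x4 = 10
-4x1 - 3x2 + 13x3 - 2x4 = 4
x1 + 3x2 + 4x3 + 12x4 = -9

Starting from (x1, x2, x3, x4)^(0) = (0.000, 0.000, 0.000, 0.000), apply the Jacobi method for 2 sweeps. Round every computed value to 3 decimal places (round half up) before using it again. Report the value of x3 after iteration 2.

0.703

Iteration 1:
  x1 = (10 - (3)·0.000 - (-2)·0.000 - (2)·0.000) / (11) = 0.909
  x2 = (10 - (1)·0.000 - (4)·0.000 - (-3)·0.000) / (10) = 1.000
  x3 = (4 - (-4)·0.000 - (-3)·0.000 - (-2)·0.000) / (13) = 0.308
  x4 = (-9 - (1)·0.000 - (3)·0.000 - (4)·0.000) / (12) = -0.750
Iteration 2:
  x1 = (10 - (3)·1.000 - (-2)·0.308 - (2)·-0.750) / (11) = 0.829
  x2 = (10 - (1)·0.909 - (4)·0.308 - (-3)·-0.750) / (10) = 0.561
  x3 = (4 - (-4)·0.909 - (-3)·1.000 - (-2)·-0.750) / (13) = 0.703
  x4 = (-9 - (1)·0.909 - (3)·1.000 - (4)·0.308) / (12) = -1.178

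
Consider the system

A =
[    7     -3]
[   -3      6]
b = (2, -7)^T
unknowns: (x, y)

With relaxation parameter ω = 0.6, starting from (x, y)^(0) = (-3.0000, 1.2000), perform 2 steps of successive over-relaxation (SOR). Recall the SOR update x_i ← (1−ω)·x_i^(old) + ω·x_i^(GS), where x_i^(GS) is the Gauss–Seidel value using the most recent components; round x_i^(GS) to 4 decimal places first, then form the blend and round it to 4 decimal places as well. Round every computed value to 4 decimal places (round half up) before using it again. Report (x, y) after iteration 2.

Iteration 1:
  x: GS value = (2 - (-3)·1.2000) / (7) = 0.8000;  x ← (1−ω)·-3.0000 + ω·0.8000 = -0.7200
  y: GS value = (-7 - (-3)·-0.7200) / (6) = -1.5267;  y ← (1−ω)·1.2000 + ω·-1.5267 = -0.4360
Iteration 2:
  x: GS value = (2 - (-3)·-0.4360) / (7) = 0.0989;  x ← (1−ω)·-0.7200 + ω·0.0989 = -0.2287
  y: GS value = (-7 - (-3)·-0.2287) / (6) = -1.2810;  y ← (1−ω)·-0.4360 + ω·-1.2810 = -0.9430

(-0.2287, -0.9430)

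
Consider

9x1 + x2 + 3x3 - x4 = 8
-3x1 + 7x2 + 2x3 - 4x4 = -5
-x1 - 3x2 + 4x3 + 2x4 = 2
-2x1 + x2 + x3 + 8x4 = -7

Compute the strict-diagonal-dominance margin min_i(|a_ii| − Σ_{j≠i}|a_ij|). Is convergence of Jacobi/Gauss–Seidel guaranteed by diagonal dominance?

-2

row 1: |9| − (1+3+1) = 4
row 2: |7| − (3+2+4) = -2
row 3: |4| − (1+3+2) = -2
row 4: |8| − (2+1+1) = 4
minimum over rows = -2 → not strictly diagonally dominant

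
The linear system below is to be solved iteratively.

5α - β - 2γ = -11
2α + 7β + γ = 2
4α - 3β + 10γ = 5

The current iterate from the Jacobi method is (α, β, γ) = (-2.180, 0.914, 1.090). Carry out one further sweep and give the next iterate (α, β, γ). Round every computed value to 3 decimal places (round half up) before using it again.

One sweep:
  α = (-11 - (-1)·0.914 - (-2)·1.090) / (5) = -1.581
  β = (2 - (2)·-2.180 - (1)·1.090) / (7) = 0.753
  γ = (5 - (4)·-2.180 - (-3)·0.914) / (10) = 1.646

(-1.581, 0.753, 1.646)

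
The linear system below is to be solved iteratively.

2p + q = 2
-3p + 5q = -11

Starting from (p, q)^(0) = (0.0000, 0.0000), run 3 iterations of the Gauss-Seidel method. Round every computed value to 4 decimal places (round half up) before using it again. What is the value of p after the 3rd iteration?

Iteration 1:
  p = (2 - (1)·0.0000) / (2) = 1.0000
  q = (-11 - (-3)·1.0000) / (5) = -1.6000
Iteration 2:
  p = (2 - (1)·-1.6000) / (2) = 1.8000
  q = (-11 - (-3)·1.8000) / (5) = -1.1200
Iteration 3:
  p = (2 - (1)·-1.1200) / (2) = 1.5600
  q = (-11 - (-3)·1.5600) / (5) = -1.2640

1.5600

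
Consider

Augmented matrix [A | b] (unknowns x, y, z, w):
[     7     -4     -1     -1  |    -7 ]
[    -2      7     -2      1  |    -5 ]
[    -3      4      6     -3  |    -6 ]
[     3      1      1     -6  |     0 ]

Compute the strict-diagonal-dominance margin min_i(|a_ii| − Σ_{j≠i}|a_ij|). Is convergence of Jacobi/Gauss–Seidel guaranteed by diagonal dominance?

-4

row 1: |7| − (4+1+1) = 1
row 2: |7| − (2+2+1) = 2
row 3: |6| − (3+4+3) = -4
row 4: |-6| − (3+1+1) = 1
minimum over rows = -4 → not strictly diagonally dominant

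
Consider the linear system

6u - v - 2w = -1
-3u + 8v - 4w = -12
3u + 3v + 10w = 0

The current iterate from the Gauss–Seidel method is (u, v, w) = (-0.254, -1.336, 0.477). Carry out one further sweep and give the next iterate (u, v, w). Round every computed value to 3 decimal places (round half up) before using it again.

(-0.230, -1.348, 0.473)

One sweep:
  u = (-1 - (-1)·-1.336 - (-2)·0.477) / (6) = -0.230
  v = (-12 - (-3)·-0.230 - (-4)·0.477) / (8) = -1.348
  w = (0 - (3)·-0.230 - (3)·-1.348) / (10) = 0.473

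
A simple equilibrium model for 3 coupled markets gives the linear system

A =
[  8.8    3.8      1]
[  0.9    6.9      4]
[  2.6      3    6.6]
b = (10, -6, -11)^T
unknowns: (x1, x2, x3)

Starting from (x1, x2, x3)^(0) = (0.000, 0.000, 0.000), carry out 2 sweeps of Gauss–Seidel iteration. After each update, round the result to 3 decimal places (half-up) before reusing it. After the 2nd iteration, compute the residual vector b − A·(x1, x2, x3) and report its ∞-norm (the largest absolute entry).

Iteration 1:
  x1 = (10 - (3.8)·0.000 - (1)·0.000) / (8.8) = 1.136
  x2 = (-6 - (0.9)·1.136 - (4)·0.000) / (6.9) = -1.018
  x3 = (-11 - (2.6)·1.136 - (3)·-1.018) / (6.6) = -1.651
Iteration 2:
  x1 = (10 - (3.8)·-1.018 - (1)·-1.651) / (8.8) = 1.764
  x2 = (-6 - (0.9)·1.764 - (4)·-1.651) / (6.9) = -0.143
  x3 = (-11 - (2.6)·1.764 - (3)·-0.143) / (6.6) = -2.297
Residual b − A·x = (-2.683, 2.587, 0.003); ∞-norm = 2.683

2.683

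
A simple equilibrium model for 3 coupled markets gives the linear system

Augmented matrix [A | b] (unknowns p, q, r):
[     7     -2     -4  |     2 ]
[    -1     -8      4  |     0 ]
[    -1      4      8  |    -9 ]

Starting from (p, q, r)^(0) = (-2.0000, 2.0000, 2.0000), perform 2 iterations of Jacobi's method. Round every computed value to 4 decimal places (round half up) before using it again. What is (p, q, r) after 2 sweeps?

(-0.7143, -1.4375, -1.5000)

Iteration 1:
  p = (2 - (-2)·2.0000 - (-4)·2.0000) / (7) = 2.0000
  q = (0 - (-1)·-2.0000 - (4)·2.0000) / (-8) = 1.2500
  r = (-9 - (-1)·-2.0000 - (4)·2.0000) / (8) = -2.3750
Iteration 2:
  p = (2 - (-2)·1.2500 - (-4)·-2.3750) / (7) = -0.7143
  q = (0 - (-1)·2.0000 - (4)·-2.3750) / (-8) = -1.4375
  r = (-9 - (-1)·2.0000 - (4)·1.2500) / (8) = -1.5000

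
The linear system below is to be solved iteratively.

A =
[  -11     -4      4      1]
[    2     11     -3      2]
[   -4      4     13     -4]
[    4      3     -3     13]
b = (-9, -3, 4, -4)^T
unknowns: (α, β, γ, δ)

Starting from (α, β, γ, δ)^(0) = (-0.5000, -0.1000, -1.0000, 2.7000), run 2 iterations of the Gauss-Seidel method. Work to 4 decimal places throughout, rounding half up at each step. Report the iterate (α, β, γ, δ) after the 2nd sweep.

(1.8832, -0.1690, 0.9803, -0.6219)

Iteration 1:
  α = (-9 - (-4)·-0.1000 - (4)·-1.0000 - (1)·2.7000) / (-11) = 0.7364
  β = (-3 - (2)·0.7364 - (-3)·-1.0000 - (2)·2.7000) / (11) = -1.1703
  γ = (4 - (-4)·0.7364 - (4)·-1.1703 - (-4)·2.7000) / (13) = 1.7251
  δ = (-4 - (4)·0.7364 - (3)·-1.1703 - (-3)·1.7251) / (13) = 0.1339
Iteration 2:
  α = (-9 - (-4)·-1.1703 - (4)·1.7251 - (1)·0.1339) / (-11) = 1.8832
  β = (-3 - (2)·1.8832 - (-3)·1.7251 - (2)·0.1339) / (11) = -0.1690
  γ = (4 - (-4)·1.8832 - (4)·-0.1690 - (-4)·0.1339) / (13) = 0.9803
  δ = (-4 - (4)·1.8832 - (3)·-0.1690 - (-3)·0.9803) / (13) = -0.6219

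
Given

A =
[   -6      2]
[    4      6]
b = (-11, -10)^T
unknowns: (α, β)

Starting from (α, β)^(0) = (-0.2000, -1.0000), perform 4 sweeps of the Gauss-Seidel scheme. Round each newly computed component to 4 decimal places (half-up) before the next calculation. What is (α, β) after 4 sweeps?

(1.0405, -2.3603)

Iteration 1:
  α = (-11 - (2)·-1.0000) / (-6) = 1.5000
  β = (-10 - (4)·1.5000) / (6) = -2.6667
Iteration 2:
  α = (-11 - (2)·-2.6667) / (-6) = 0.9444
  β = (-10 - (4)·0.9444) / (6) = -2.2963
Iteration 3:
  α = (-11 - (2)·-2.2963) / (-6) = 1.0679
  β = (-10 - (4)·1.0679) / (6) = -2.3786
Iteration 4:
  α = (-11 - (2)·-2.3786) / (-6) = 1.0405
  β = (-10 - (4)·1.0405) / (6) = -2.3603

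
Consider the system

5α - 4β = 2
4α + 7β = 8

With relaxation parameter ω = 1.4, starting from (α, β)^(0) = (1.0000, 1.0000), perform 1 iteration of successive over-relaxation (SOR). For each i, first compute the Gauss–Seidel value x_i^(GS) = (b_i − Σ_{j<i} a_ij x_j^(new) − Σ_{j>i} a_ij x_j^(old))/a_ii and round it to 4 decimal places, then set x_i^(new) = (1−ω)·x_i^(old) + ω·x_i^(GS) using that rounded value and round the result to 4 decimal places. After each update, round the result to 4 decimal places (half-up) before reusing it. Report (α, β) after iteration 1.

(1.2800, 0.1760)

Iteration 1:
  α: GS value = (2 - (-4)·1.0000) / (5) = 1.2000;  α ← (1−ω)·1.0000 + ω·1.2000 = 1.2800
  β: GS value = (8 - (4)·1.2800) / (7) = 0.4114;  β ← (1−ω)·1.0000 + ω·0.4114 = 0.1760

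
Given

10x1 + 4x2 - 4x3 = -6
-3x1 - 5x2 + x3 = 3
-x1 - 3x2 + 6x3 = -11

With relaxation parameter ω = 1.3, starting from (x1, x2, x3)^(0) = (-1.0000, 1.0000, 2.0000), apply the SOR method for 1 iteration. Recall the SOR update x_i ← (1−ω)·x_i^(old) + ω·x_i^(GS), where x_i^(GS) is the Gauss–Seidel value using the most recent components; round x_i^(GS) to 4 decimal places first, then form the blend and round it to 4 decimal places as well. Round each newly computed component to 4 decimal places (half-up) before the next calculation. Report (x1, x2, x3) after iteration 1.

Iteration 1:
  x1: GS value = (-6 - (4)·1.0000 - (-4)·2.0000) / (10) = -0.2000;  x1 ← (1−ω)·-1.0000 + ω·-0.2000 = 0.0400
  x2: GS value = (3 - (-3)·0.0400 - (1)·2.0000) / (-5) = -0.2240;  x2 ← (1−ω)·1.0000 + ω·-0.2240 = -0.5912
  x3: GS value = (-11 - (-1)·0.0400 - (-3)·-0.5912) / (6) = -2.1223;  x3 ← (1−ω)·2.0000 + ω·-2.1223 = -3.3590

(0.0400, -0.5912, -3.3590)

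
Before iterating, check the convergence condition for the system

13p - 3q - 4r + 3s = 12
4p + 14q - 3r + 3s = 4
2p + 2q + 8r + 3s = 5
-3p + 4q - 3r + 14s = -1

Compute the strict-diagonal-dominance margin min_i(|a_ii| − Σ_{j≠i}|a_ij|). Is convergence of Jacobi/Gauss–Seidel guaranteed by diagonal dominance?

row 1: |13| − (3+4+3) = 3
row 2: |14| − (4+3+3) = 4
row 3: |8| − (2+2+3) = 1
row 4: |14| − (3+4+3) = 4
minimum over rows = 1 → strictly diagonally dominant (convergence guaranteed)

1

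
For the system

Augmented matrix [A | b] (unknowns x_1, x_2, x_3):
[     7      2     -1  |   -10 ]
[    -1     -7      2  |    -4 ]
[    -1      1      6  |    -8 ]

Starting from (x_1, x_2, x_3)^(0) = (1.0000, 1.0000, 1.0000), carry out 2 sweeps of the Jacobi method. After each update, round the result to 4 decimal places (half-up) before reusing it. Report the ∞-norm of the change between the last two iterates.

0.3810

Iteration 1:
  x_1 = (-10 - (2)·1.0000 - (-1)·1.0000) / (7) = -1.5714
  x_2 = (-4 - (-1)·1.0000 - (2)·1.0000) / (-7) = 0.7143
  x_3 = (-8 - (-1)·1.0000 - (1)·1.0000) / (6) = -1.3333
Iteration 2:
  x_1 = (-10 - (2)·0.7143 - (-1)·-1.3333) / (7) = -1.8231
  x_2 = (-4 - (-1)·-1.5714 - (2)·-1.3333) / (-7) = 0.4150
  x_3 = (-8 - (-1)·-1.5714 - (1)·0.7143) / (6) = -1.7143
Change: (-0.2517, -0.2993, -0.3810) → max |·| = 0.3810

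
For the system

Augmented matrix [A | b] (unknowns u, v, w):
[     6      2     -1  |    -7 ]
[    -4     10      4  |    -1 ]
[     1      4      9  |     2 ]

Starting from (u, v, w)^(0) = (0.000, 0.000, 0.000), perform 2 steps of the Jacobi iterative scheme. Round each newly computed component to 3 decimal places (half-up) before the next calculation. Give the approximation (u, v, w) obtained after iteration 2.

Iteration 1:
  u = (-7 - (2)·0.000 - (-1)·0.000) / (6) = -1.167
  v = (-1 - (-4)·0.000 - (4)·0.000) / (10) = -0.100
  w = (2 - (1)·0.000 - (4)·0.000) / (9) = 0.222
Iteration 2:
  u = (-7 - (2)·-0.100 - (-1)·0.222) / (6) = -1.096
  v = (-1 - (-4)·-1.167 - (4)·0.222) / (10) = -0.656
  w = (2 - (1)·-1.167 - (4)·-0.100) / (9) = 0.396

(-1.096, -0.656, 0.396)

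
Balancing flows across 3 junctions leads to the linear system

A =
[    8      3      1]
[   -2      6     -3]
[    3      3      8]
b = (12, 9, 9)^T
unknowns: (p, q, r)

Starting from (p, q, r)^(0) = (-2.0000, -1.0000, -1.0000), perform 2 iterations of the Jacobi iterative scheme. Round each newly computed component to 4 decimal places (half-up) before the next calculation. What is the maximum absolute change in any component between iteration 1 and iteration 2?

Iteration 1:
  p = (12 - (3)·-1.0000 - (1)·-1.0000) / (8) = 2.0000
  q = (9 - (-2)·-2.0000 - (-3)·-1.0000) / (6) = 0.3333
  r = (9 - (3)·-2.0000 - (3)·-1.0000) / (8) = 2.2500
Iteration 2:
  p = (12 - (3)·0.3333 - (1)·2.2500) / (8) = 1.0938
  q = (9 - (-2)·2.0000 - (-3)·2.2500) / (6) = 3.2917
  r = (9 - (3)·2.0000 - (3)·0.3333) / (8) = 0.2500
Change: (-0.9062, 2.9584, -2.0000) → max |·| = 2.9584

2.9584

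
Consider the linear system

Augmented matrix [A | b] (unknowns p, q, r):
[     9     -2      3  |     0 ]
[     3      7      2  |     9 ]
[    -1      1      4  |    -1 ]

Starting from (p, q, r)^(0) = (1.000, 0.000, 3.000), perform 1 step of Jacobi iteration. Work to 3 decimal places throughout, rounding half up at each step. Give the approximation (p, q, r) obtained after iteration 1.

(-1.000, 0.000, 0.000)

Iteration 1:
  p = (0 - (-2)·0.000 - (3)·3.000) / (9) = -1.000
  q = (9 - (3)·1.000 - (2)·3.000) / (7) = 0.000
  r = (-1 - (-1)·1.000 - (1)·0.000) / (4) = 0.000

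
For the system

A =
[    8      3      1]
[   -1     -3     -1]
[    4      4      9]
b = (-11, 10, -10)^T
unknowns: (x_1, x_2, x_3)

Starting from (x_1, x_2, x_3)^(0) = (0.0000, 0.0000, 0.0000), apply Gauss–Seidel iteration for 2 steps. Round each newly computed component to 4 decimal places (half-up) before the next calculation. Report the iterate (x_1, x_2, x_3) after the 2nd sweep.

Iteration 1:
  x_1 = (-11 - (3)·0.0000 - (1)·0.0000) / (8) = -1.3750
  x_2 = (10 - (-1)·-1.3750 - (-1)·0.0000) / (-3) = -2.8750
  x_3 = (-10 - (4)·-1.3750 - (4)·-2.8750) / (9) = 0.7778
Iteration 2:
  x_1 = (-11 - (3)·-2.8750 - (1)·0.7778) / (8) = -0.3941
  x_2 = (10 - (-1)·-0.3941 - (-1)·0.7778) / (-3) = -3.4612
  x_3 = (-10 - (4)·-0.3941 - (4)·-3.4612) / (9) = 0.6024

(-0.3941, -3.4612, 0.6024)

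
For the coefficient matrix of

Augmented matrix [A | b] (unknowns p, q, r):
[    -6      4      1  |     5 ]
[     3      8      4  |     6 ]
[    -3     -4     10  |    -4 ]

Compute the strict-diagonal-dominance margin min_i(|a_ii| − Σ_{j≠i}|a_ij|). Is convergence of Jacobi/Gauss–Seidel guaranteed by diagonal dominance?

1

row 1: |-6| − (4+1) = 1
row 2: |8| − (3+4) = 1
row 3: |10| − (3+4) = 3
minimum over rows = 1 → strictly diagonally dominant (convergence guaranteed)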